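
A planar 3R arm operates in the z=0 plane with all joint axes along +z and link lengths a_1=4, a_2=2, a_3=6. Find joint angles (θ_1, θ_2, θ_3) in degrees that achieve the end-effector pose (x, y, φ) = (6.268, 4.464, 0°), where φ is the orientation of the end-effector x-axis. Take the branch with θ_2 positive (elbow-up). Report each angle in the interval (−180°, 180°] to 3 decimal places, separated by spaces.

59.999 90.003 -150.002

wrist centre = target − a_3·(cos φ, sin φ) = (0.2680, 4.4640)
cos θ_2 = (19.9991−4²−2²)/(2·4·2) = -0.0001; θ_2 = 90.0032° (elbow-up)
β = atan2(4.4640,0.2680) = 86.5643°; ψ = atan2(2.0000,3.9999) = 26.5657°
θ_1 = β − ψ = 59.9986°
θ_3 = φ − θ_1 − θ_2 = -150.0018° (wrapped to (-180°,180°])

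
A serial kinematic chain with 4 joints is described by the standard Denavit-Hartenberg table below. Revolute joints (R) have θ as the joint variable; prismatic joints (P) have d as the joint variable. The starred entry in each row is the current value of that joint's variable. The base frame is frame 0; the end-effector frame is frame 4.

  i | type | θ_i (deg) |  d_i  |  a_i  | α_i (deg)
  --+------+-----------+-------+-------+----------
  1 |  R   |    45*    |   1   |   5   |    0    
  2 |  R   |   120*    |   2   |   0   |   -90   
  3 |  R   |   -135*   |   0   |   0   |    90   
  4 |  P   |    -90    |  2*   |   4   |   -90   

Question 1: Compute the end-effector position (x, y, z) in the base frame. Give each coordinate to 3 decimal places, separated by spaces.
after link 1: o_1 = (3.5355, 3.5355, 1.0000)
after link 2: o_2 = (3.5355, 3.5355, 3.0000)
after link 3: o_3 = (3.5355, 3.5355, 3.0000)
after link 4: o_4 = (5.9368, 7.0332, 1.5858)

5.937 7.033 1.586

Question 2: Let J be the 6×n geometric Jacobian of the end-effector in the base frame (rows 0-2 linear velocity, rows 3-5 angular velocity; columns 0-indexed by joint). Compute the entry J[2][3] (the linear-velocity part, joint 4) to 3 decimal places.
prismatic axis z_3 = (0.6830,-0.1830,-0.7071)
J_v[:, 3] = z_3; J_ω[:, 3] = (0,0,0)
entry J[2][3] = -0.7071

-0.707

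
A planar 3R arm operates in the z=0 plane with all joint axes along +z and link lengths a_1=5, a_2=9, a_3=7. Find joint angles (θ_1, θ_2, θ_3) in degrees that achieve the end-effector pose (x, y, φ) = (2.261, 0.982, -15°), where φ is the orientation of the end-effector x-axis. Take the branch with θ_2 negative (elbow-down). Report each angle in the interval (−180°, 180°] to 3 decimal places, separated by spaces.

wrist centre = target − a_3·(cos φ, sin φ) = (-4.5005, 2.7937)
cos θ_2 = (28.0593−5²−9²)/(2·5·9) = -0.8660; θ_2 = -149.9980° (elbow-down)
β = atan2(2.7937,-4.5005) = 148.1695°; ψ = atan2(-4.5003,-2.7941) = -121.8348°
θ_1 = β − ψ = 270.0043°
θ_3 = φ − θ_1 − θ_2 = -135.0063° (wrapped to (-180°,180°])

-89.996 -149.998 -135.006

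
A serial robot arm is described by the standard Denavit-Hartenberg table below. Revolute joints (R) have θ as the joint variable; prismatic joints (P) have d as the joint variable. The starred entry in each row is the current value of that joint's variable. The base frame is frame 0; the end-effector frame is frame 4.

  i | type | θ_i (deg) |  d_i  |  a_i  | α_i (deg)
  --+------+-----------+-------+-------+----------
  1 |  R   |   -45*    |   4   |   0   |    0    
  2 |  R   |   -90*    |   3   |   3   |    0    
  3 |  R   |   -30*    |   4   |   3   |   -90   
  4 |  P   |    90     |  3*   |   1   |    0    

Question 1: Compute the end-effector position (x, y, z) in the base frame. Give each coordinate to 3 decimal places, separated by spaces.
-4.243 -5.796 10.000

after link 1: o_1 = (0.0000, 0.0000, 4.0000)
after link 2: o_2 = (-2.1213, -2.1213, 7.0000)
after link 3: o_3 = (-5.0191, -2.8978, 11.0000)
after link 4: o_4 = (-4.2426, -5.7956, 10.0000)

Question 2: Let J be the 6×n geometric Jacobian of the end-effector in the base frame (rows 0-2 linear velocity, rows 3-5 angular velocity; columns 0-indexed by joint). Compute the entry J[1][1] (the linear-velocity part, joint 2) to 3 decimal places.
axis z_1 = (0.0000,0.0000,1.0000); lever o_n−o_1 = (-4.2426,-5.7956,6.0000)
cross product → J_v[:, 1] = (5.7956,-4.2426,0.0000)
J_ω[:, 1] = z_1
entry J[1][1] = -4.2426

-4.243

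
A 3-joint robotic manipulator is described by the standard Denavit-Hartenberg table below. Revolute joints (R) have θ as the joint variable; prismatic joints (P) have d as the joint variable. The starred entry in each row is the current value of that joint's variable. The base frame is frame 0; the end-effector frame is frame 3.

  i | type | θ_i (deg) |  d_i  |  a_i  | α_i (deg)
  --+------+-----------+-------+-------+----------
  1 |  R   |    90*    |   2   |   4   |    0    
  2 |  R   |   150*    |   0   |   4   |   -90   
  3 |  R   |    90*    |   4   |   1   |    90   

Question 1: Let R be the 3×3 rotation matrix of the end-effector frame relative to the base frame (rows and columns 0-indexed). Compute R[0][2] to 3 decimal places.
-0.500

End-effector z-axis (col 2 of R) = (-0.5000,-0.8660,0.0000)
R[0][2] = -0.5000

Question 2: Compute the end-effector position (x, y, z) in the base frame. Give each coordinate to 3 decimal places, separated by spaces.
after link 1: o_1 = (0.0000, 4.0000, 2.0000)
after link 2: o_2 = (-2.0000, 0.5359, 2.0000)
after link 3: o_3 = (1.4641, -1.4641, 1.0000)

1.464 -1.464 1.000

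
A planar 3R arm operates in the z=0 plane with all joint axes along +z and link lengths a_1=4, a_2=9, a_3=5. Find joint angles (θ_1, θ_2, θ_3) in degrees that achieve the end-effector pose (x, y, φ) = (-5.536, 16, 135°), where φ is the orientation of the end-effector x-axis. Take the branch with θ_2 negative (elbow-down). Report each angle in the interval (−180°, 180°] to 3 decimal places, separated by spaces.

wrist centre = target − a_3·(cos φ, sin φ) = (-2.0005, 12.4645)
cos θ_2 = (159.3648−4²−9²)/(2·4·9) = 0.8662; θ_2 = -29.9826° (elbow-down)
β = atan2(12.4645,-2.0005) = 99.1178°; ψ = atan2(-4.4976,11.7956) = -20.8717°
θ_1 = β − ψ = 119.9896°
θ_3 = φ − θ_1 − θ_2 = 44.9930° (wrapped to (-180°,180°])

119.990 -29.983 44.993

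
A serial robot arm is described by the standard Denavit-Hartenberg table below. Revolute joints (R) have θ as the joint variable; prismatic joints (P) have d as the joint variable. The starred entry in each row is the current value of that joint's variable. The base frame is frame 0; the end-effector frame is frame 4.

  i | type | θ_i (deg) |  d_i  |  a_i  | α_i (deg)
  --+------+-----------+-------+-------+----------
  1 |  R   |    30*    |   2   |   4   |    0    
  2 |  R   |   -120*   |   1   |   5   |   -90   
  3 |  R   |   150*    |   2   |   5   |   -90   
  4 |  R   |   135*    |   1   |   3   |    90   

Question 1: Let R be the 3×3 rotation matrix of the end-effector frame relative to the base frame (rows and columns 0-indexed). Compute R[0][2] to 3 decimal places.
End-effector z-axis (col 2 of R) = (-0.7071,0.6124,-0.3536)
R[0][2] = -0.7071

-0.707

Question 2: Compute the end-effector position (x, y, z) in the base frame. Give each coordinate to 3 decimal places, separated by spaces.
after link 1: o_1 = (3.4641, 2.0000, 2.0000)
after link 2: o_2 = (3.4641, -3.0000, 3.0000)
after link 3: o_3 = (5.4641, 1.3301, 0.5000)
after link 4: o_4 = (3.3428, -0.0070, 2.4267)

3.343 -0.007 2.427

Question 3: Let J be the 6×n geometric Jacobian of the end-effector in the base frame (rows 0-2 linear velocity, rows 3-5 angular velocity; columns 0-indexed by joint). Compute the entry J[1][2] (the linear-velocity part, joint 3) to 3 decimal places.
0.573

axis z_2 = (1.0000,0.0000,0.0000); lever o_n−o_2 = (-0.1213,2.9930,-0.5733)
cross product → J_v[:, 2] = (-0.0000,0.5733,2.9930)
J_ω[:, 2] = z_2
entry J[1][2] = 0.5733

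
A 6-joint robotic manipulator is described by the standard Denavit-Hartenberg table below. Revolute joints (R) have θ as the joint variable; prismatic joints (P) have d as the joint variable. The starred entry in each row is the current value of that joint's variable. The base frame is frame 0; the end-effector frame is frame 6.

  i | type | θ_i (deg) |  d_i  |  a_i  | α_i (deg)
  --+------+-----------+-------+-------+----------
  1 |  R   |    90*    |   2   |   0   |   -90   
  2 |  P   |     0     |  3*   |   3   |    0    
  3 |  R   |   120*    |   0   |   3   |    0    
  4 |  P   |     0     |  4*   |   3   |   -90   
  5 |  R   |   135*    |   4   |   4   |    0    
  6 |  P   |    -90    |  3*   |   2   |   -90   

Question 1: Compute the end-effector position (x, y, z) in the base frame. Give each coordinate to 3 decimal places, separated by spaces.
-2.757 -5.355 1.529

after link 1: o_1 = (0.0000, 0.0000, 2.0000)
after link 2: o_2 = (-3.0000, 3.0000, 2.0000)
after link 3: o_3 = (-3.0000, 1.5000, -0.5981)
after link 4: o_4 = (-7.0000, 0.0000, -3.1962)
after link 5: o_5 = (-4.1716, -2.0499, 1.2533)
after link 6: o_6 = (-2.7574, -5.3551, 1.5286)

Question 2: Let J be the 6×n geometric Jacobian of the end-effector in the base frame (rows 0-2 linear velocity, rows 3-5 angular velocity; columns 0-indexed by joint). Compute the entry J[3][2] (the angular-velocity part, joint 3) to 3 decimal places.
axis z_2 = (-1.0000,0.0000,0.0000); lever o_n−o_2 = (0.2426,-8.3551,-0.4714)
cross product → J_v[:, 2] = (0.0000,-0.4714,8.3551)
J_ω[:, 2] = z_2
entry J[3][2] = -1.0000

-1.000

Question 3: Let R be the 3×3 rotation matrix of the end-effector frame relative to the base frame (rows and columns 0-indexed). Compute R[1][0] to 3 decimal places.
-0.354

End-effector x-axis (col 0 of R) = (0.7071,-0.3536,-0.6124)
R[1][0] = -0.3536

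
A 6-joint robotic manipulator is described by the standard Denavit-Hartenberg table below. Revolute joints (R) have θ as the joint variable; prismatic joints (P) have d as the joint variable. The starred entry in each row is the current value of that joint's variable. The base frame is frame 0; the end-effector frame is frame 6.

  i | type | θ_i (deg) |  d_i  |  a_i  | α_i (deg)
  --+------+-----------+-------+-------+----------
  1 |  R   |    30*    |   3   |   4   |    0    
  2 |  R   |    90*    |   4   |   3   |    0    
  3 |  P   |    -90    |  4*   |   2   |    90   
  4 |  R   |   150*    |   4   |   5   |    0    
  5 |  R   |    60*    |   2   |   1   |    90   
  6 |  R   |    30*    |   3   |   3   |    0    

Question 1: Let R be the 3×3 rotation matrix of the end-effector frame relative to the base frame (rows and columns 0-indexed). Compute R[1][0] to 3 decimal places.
End-effector x-axis (col 0 of R) = (-0.3995,-0.8080,-0.4330)
R[1][0] = -0.8080

-0.808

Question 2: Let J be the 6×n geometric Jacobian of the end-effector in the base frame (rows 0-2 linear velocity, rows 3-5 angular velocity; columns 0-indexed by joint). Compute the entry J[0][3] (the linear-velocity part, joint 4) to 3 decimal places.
-2.857

axis z_3 = (0.5000,-0.8660,0.0000); lever o_n−o_3 = (-3.9976,-10.9683,3.2990)
cross product → J_v[:, 3] = (-2.8571,-1.6495,-8.9462)
J_ω[:, 3] = z_3
entry J[0][3] = -2.8571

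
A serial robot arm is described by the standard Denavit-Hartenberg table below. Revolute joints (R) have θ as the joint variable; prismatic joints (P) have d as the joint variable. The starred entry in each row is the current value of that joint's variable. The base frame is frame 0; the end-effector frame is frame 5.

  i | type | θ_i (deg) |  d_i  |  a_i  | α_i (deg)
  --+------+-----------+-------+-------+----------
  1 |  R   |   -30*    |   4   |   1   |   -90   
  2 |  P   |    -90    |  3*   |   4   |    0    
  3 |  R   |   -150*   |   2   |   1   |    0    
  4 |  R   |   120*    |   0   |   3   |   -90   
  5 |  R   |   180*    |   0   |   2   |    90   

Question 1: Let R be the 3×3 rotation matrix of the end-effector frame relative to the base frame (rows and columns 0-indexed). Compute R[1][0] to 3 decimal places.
End-effector x-axis (col 0 of R) = (0.4330,-0.2500,-0.8660)
R[1][0] = -0.2500

-0.250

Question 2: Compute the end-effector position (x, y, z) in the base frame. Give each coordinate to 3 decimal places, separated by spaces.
after link 1: o_1 = (0.8660, -0.5000, 4.0000)
after link 2: o_2 = (2.3660, 2.0981, 8.0000)
after link 3: o_3 = (2.9330, 4.0801, 7.1340)
after link 4: o_4 = (1.6340, 4.8301, 9.7321)
after link 5: o_5 = (2.5000, 4.3301, 8.0000)

2.500 4.330 8.000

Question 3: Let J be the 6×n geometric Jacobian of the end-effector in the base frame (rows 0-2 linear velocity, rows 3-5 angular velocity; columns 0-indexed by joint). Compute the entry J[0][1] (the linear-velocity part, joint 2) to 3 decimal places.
prismatic axis z_1 = (0.5000,0.8660,0.0000)
J_v[:, 1] = z_1; J_ω[:, 1] = (0,0,0)
entry J[0][1] = 0.5000

0.500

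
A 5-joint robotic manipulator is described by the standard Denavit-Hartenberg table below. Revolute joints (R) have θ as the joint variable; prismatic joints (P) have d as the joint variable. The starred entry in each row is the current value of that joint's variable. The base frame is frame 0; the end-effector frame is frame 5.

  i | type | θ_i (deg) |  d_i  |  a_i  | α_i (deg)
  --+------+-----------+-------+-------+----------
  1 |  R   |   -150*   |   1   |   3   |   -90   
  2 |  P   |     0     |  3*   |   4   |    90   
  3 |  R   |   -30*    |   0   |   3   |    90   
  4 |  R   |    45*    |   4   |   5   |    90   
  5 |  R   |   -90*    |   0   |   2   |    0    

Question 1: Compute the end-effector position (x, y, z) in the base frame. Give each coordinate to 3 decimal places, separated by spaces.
-11.098 -4.098 4.536

after link 1: o_1 = (-2.5981, -1.5000, 1.0000)
after link 2: o_2 = (-4.5622, -6.0981, 1.0000)
after link 3: o_3 = (-7.5622, -6.0981, 1.0000)
after link 4: o_4 = (-11.0977, -2.0981, 4.5355)
after link 5: o_5 = (-11.0977, -4.0981, 4.5355)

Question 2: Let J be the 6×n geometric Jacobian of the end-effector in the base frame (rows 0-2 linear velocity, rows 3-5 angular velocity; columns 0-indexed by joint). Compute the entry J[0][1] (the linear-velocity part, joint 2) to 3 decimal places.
prismatic axis z_1 = (0.5000,-0.8660,0.0000)
J_v[:, 1] = z_1; J_ω[:, 1] = (0,0,0)
entry J[0][1] = 0.5000

0.500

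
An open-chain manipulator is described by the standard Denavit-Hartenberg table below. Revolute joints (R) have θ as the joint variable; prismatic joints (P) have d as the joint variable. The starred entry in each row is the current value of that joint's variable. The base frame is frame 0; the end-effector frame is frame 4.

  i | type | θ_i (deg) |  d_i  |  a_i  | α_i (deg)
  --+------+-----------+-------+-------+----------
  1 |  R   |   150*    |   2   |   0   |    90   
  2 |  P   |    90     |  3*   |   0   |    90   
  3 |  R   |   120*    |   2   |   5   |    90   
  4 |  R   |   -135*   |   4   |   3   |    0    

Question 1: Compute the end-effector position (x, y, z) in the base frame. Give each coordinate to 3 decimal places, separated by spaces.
3.852 6.428 4.025

after link 1: o_1 = (0.0000, 0.0000, 2.0000)
after link 2: o_2 = (1.5000, 2.5981, 2.0000)
after link 3: o_3 = (1.9330, 7.3481, -0.5000)
after link 4: o_4 = (3.8516, 6.4285, 4.0248)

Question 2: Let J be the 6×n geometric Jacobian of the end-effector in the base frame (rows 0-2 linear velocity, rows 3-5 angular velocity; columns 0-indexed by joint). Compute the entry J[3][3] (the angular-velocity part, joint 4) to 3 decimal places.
0.250

axis z_3 = (0.2500,0.4330,0.8660); lever o_n−o_3 = (1.9186,-0.9196,4.5248)
cross product → J_v[:, 3] = (2.7557,0.5303,-1.0607)
J_ω[:, 3] = z_3
entry J[3][3] = 0.2500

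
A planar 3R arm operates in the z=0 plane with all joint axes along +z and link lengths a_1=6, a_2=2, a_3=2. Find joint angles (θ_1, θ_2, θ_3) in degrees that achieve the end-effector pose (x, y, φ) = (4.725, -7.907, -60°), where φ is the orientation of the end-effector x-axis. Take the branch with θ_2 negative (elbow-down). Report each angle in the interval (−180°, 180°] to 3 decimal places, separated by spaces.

-45.005 -59.984 44.989

wrist centre = target − a_3·(cos φ, sin φ) = (3.7250, -6.1749)
cos θ_2 = (52.0056−6²−2²)/(2·6·2) = 0.5002; θ_2 = -59.9845° (elbow-down)
β = atan2(-6.1749,3.7250) = -58.8998°; ψ = atan2(-1.7318,7.0005) = -13.8949°
θ_1 = β − ψ = -45.0049°
θ_3 = φ − θ_1 − θ_2 = 44.9894° (wrapped to (-180°,180°])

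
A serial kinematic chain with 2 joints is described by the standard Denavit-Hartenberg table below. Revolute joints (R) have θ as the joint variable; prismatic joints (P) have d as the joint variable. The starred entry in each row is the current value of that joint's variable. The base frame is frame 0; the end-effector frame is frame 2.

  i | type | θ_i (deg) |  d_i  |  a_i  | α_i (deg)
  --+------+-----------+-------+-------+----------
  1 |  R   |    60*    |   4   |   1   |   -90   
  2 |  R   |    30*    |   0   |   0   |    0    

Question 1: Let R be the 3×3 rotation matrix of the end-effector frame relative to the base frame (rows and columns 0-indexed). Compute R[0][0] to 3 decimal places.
0.433

End-effector x-axis (col 0 of R) = (0.4330,0.7500,-0.5000)
R[0][0] = 0.4330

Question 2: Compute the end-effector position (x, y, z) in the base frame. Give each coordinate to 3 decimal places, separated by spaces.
0.500 0.866 4.000

after link 1: o_1 = (0.5000, 0.8660, 4.0000)
after link 2: o_2 = (0.5000, 0.8660, 4.0000)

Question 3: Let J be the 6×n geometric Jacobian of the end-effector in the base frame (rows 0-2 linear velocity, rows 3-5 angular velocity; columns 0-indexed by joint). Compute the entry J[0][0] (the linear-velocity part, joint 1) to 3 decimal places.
-0.866

axis z_0 = ẑ; lever o_n−o_0 = (0.5000,0.8660,4.0000)
cross product → J_v[:, 0] = (-0.8660,0.5000,0.0000)
J_ω[:, 0] = z_0
entry J[0][0] = -0.8660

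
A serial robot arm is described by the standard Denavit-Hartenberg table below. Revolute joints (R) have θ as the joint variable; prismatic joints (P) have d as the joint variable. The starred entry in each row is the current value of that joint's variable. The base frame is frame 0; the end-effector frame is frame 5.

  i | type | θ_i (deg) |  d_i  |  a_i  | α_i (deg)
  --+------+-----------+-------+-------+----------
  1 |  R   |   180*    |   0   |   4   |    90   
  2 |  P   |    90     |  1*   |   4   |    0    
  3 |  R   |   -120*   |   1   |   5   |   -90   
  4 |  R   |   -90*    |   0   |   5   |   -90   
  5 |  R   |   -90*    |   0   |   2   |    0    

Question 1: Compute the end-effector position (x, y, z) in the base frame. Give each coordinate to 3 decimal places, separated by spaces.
after link 1: o_1 = (-4.0000, 0.0000, 0.0000)
after link 2: o_2 = (-4.0000, 1.0000, 4.0000)
after link 3: o_3 = (-8.3301, 2.0000, 1.5000)
after link 4: o_4 = (-8.3301, 7.0000, 1.5000)
after link 5: o_5 = (-9.3301, 7.0000, 3.2321)

-9.330 7.000 3.232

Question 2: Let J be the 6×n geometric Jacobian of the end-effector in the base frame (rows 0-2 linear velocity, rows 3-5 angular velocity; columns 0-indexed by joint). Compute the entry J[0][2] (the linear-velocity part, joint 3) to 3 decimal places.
axis z_2 = (0.0000,1.0000,0.0000); lever o_n−o_2 = (-5.3301,6.0000,-0.7679)
cross product → J_v[:, 2] = (-0.7679,-0.0000,5.3301)
J_ω[:, 2] = z_2
entry J[0][2] = -0.7679

-0.768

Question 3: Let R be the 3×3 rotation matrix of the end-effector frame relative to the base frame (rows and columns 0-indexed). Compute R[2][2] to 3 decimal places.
-0.500

End-effector z-axis (col 2 of R) = (-0.8660,0.0000,-0.5000)
R[2][2] = -0.5000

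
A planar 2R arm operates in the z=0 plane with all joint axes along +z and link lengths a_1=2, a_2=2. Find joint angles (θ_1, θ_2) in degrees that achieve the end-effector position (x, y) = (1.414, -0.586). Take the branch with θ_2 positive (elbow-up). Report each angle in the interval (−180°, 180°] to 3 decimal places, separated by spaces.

cos θ_2 = (2.3428−2²−2²)/(2·2·2) = -0.7072; θ_2 = 135.0036° (elbow-up)
β = atan2(-0.5860,1.4140) = -22.5104°; ψ = atan2(1.4141,0.5857) = 67.5018°
θ_1 = β − ψ = -90.0122°

-90.012 135.004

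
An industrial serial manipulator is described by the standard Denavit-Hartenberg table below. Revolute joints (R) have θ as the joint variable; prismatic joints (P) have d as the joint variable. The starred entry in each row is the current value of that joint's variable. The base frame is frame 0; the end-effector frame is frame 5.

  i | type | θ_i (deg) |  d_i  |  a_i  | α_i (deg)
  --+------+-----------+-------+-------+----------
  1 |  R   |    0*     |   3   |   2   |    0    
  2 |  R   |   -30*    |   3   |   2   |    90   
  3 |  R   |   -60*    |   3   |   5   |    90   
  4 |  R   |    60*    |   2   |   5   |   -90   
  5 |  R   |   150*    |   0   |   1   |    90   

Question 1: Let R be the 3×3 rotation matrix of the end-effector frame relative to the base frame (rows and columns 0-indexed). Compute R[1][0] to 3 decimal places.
End-effector x-axis (col 0 of R) = (0.5625,0.5413,0.6250)
R[1][0] = 0.5413

0.541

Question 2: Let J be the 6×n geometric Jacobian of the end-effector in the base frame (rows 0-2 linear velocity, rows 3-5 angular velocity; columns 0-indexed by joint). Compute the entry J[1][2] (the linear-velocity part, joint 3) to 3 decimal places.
-3.435

axis z_2 = (-0.5000,-0.8660,0.0000); lever o_n−o_2 = (-1.3550,-6.8158,-6.8702)
cross product → J_v[:, 2] = (5.9498,-3.4351,2.2345)
J_ω[:, 2] = z_2
entry J[1][2] = -3.4351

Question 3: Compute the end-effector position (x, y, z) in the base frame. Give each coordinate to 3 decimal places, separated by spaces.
2.377 -7.816 -0.870

after link 1: o_1 = (2.0000, 0.0000, 3.0000)
after link 2: o_2 = (3.7321, -1.0000, 6.0000)
after link 3: o_3 = (4.3971, -4.8481, 1.6699)
after link 4: o_4 = (1.8146, -8.3571, -1.4952)
after link 5: o_5 = (2.3771, -7.8158, -0.8702)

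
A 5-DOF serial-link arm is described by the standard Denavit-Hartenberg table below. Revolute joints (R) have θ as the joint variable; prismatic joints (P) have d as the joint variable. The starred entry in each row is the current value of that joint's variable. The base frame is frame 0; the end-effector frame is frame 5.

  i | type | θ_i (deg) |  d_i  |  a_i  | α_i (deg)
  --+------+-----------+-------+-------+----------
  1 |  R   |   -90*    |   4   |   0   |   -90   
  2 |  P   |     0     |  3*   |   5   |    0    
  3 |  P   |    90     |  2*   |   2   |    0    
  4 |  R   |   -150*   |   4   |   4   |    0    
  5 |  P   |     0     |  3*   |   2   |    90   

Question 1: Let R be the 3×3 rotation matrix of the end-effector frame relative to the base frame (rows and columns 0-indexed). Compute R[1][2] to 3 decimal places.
0.866

End-effector z-axis (col 2 of R) = (-0.0000,0.8660,0.5000)
R[1][2] = 0.8660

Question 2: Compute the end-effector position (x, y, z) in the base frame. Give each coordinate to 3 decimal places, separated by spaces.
12.000 -8.000 7.196

after link 1: o_1 = (0.0000, 0.0000, 4.0000)
after link 2: o_2 = (3.0000, -5.0000, 4.0000)
after link 3: o_3 = (5.0000, -5.0000, 2.0000)
after link 4: o_4 = (9.0000, -7.0000, 5.4641)
after link 5: o_5 = (12.0000, -8.0000, 7.1962)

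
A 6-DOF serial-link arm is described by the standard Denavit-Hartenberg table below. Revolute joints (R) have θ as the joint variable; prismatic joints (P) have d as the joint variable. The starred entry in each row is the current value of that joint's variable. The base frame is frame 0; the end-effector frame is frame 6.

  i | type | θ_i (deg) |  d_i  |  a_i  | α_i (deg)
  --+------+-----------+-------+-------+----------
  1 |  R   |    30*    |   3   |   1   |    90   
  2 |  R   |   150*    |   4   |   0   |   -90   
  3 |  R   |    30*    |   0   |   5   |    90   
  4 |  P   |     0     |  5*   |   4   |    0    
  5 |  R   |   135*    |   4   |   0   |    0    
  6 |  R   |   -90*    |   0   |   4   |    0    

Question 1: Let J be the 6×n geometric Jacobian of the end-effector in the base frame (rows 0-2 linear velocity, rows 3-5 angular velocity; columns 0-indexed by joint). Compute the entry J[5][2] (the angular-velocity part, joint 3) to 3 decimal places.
-0.866

axis z_2 = (-0.4330,-0.2500,-0.8660); lever o_n−o_2 = (-11.3425,-8.7195,4.9224)
cross product → J_v[:, 2] = (-8.7819,11.9544,0.9400)
J_ω[:, 2] = z_2
entry J[5][2] = -0.8660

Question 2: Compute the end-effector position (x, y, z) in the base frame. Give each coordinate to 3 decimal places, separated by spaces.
-8.477 -11.684 7.922

after link 1: o_1 = (0.8660, 0.5000, 3.0000)
after link 2: o_2 = (2.8660, -2.9641, 3.0000)
after link 3: o_3 = (-1.6316, -2.6740, 5.1651)
after link 4: o_4 = (-4.9396, -7.2745, 8.1471)
after link 5: o_5 = (-4.7075, -11.1405, 9.1471)
after link 6: o_6 = (-8.4765, -11.6836, 7.9224)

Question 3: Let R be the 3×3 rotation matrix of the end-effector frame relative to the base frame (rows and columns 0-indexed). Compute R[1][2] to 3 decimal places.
-0.967

End-effector z-axis (col 2 of R) = (0.0580,-0.9665,0.2500)
R[1][2] = -0.9665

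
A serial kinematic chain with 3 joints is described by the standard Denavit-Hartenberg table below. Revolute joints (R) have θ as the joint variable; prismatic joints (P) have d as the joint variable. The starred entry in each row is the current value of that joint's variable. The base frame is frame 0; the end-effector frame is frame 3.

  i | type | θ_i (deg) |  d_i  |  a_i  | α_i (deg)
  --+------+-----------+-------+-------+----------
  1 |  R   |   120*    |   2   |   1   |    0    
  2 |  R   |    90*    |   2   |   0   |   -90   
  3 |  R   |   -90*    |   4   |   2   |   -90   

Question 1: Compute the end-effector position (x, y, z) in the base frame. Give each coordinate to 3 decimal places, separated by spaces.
after link 1: o_1 = (-0.5000, 0.8660, 2.0000)
after link 2: o_2 = (-0.5000, 0.8660, 4.0000)
after link 3: o_3 = (1.5000, -2.5981, 6.0000)

1.500 -2.598 6.000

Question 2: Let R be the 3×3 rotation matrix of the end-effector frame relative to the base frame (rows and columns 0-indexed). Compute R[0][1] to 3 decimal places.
-0.500

End-effector y-axis (col 1 of R) = (-0.5000,0.8660,-0.0000)
R[0][1] = -0.5000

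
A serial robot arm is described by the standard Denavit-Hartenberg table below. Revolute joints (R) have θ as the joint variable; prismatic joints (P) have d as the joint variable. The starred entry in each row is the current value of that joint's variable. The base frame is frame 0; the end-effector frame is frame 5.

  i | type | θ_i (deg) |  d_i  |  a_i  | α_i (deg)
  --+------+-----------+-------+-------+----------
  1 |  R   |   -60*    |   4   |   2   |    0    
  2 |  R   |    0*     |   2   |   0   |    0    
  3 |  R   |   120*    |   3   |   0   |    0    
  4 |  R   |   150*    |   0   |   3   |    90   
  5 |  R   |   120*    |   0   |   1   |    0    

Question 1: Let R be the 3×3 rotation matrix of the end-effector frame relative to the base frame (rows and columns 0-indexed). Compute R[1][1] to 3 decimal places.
0.433

End-effector y-axis (col 1 of R) = (0.7500,0.4330,-0.5000)
R[1][1] = 0.4330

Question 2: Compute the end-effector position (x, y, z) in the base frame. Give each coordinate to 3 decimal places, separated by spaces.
-1.165 -2.982 9.866

after link 1: o_1 = (1.0000, -1.7321, 4.0000)
after link 2: o_2 = (1.0000, -1.7321, 6.0000)
after link 3: o_3 = (1.0000, -1.7321, 9.0000)
after link 4: o_4 = (-1.5981, -3.2321, 9.0000)
after link 5: o_5 = (-1.1651, -2.9821, 9.8660)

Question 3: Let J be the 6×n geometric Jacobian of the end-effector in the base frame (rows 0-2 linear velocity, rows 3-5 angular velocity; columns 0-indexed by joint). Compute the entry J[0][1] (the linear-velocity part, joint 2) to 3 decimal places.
1.250

axis z_1 = (0.0000,0.0000,1.0000); lever o_n−o_1 = (-2.1651,-1.2500,5.8660)
cross product → J_v[:, 1] = (1.2500,-2.1651,0.0000)
J_ω[:, 1] = z_1
entry J[0][1] = 1.2500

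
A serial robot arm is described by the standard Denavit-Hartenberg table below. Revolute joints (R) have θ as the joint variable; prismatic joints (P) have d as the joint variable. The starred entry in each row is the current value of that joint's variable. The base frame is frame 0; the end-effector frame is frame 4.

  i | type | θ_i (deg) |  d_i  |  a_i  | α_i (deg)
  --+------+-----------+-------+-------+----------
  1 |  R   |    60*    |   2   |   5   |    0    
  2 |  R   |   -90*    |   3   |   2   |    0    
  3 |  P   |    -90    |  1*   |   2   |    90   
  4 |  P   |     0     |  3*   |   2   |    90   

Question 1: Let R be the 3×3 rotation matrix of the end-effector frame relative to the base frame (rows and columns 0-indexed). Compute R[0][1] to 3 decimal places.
End-effector y-axis (col 1 of R) = (-0.8660,0.5000,0.0000)
R[0][1] = -0.8660

-0.866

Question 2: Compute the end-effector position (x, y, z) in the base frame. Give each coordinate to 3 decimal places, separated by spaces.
-0.366 1.366 6.000

after link 1: o_1 = (2.5000, 4.3301, 2.0000)
after link 2: o_2 = (4.2321, 3.3301, 5.0000)
after link 3: o_3 = (3.2321, 1.5981, 6.0000)
after link 4: o_4 = (-0.3660, 1.3660, 6.0000)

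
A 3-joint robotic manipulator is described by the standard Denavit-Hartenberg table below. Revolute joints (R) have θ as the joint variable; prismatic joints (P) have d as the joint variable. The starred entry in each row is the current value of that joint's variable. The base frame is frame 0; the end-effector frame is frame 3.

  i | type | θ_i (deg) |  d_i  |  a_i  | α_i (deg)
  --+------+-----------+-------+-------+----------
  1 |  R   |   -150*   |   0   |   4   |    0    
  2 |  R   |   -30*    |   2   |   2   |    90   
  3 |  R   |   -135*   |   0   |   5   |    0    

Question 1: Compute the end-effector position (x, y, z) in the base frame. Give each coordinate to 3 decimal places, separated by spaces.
-1.929 -2.000 -1.536

after link 1: o_1 = (-3.4641, -2.0000, 0.0000)
after link 2: o_2 = (-5.4641, -2.0000, 2.0000)
after link 3: o_3 = (-1.9286, -2.0000, -1.5355)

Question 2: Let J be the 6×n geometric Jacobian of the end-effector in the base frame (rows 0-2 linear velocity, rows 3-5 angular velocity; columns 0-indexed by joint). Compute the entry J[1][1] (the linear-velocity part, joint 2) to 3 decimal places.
axis z_1 = (0.0000,0.0000,1.0000); lever o_n−o_1 = (1.5355,0.0000,-1.5355)
cross product → J_v[:, 1] = (-0.0000,1.5355,0.0000)
J_ω[:, 1] = z_1
entry J[1][1] = 1.5355

1.536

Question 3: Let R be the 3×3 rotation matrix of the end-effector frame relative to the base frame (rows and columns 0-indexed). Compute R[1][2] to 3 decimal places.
End-effector z-axis (col 2 of R) = (0.0000,1.0000,0.0000)
R[1][2] = 1.0000

1.000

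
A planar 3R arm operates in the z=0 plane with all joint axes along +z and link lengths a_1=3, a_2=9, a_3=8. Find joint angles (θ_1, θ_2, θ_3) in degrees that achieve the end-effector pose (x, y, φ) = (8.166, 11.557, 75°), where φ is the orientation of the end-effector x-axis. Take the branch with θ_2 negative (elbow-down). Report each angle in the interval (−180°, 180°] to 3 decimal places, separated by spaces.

wrist centre = target − a_3·(cos φ, sin φ) = (6.0954, 3.8296)
cos θ_2 = (51.8203−3²−9²)/(2·3·9) = -0.7070; θ_2 = -134.9939° (elbow-down)
β = atan2(3.8296,6.0954) = 32.1400°; ψ = atan2(-6.3646,-3.3633) = -117.8535°
θ_1 = β − ψ = 149.9935°
θ_3 = φ − θ_1 − θ_2 = 60.0005° (wrapped to (-180°,180°])

149.993 -134.994 60.000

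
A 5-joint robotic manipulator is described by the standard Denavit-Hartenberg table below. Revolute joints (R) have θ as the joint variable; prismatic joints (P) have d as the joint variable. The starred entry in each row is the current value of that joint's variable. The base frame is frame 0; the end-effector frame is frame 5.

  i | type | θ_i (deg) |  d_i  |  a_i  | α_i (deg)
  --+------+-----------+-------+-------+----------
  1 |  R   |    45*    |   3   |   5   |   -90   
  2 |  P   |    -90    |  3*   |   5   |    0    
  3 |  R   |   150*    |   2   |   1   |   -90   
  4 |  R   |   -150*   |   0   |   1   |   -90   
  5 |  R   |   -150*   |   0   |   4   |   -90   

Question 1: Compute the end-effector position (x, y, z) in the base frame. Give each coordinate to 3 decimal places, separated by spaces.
0.754 6.083 4.286

after link 1: o_1 = (3.5355, 3.5355, 3.0000)
after link 2: o_2 = (1.4142, 5.6569, 8.0000)
after link 3: o_3 = (0.3536, 7.4246, 7.1340)
after link 4: o_4 = (-0.3062, 7.4720, 7.8840)
after link 5: o_5 = (0.7545, 6.0832, 4.2859)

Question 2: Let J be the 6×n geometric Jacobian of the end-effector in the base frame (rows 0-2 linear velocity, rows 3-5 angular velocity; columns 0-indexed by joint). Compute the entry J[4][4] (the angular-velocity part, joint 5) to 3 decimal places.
axis z_4 = (-0.4356,0.7891,-0.4330); lever o_n−o_4 = (1.0607,-1.3888,-3.5981)
cross product → J_v[:, 4] = (-3.4408,-2.0266,-0.2321)
J_ω[:, 4] = z_4
entry J[4][4] = 0.7891

0.789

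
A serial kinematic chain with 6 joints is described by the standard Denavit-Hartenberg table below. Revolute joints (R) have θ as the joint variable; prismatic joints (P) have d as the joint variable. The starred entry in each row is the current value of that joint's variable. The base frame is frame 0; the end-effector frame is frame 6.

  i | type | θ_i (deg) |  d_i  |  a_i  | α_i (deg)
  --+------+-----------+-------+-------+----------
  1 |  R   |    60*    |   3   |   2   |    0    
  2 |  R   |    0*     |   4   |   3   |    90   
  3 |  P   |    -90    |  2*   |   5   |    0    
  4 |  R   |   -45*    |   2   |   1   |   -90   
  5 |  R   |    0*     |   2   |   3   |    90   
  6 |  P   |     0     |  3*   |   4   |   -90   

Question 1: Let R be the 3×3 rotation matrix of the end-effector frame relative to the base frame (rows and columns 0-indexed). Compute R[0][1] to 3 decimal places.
End-effector y-axis (col 1 of R) = (-0.8660,0.5000,-0.0000)
R[0][1] = -0.8660

-0.866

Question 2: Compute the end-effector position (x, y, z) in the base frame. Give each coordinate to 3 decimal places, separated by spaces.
after link 1: o_1 = (1.0000, 1.7321, 3.0000)
after link 2: o_2 = (2.5000, 4.3301, 7.0000)
after link 3: o_3 = (4.2321, 3.3301, 2.0000)
after link 4: o_4 = (5.6105, 1.7178, 1.2929)
after link 5: o_5 = (5.2570, 1.1054, -2.2426)
after link 6: o_6 = (6.4409, -2.8441, -5.0711)

6.441 -2.844 -5.071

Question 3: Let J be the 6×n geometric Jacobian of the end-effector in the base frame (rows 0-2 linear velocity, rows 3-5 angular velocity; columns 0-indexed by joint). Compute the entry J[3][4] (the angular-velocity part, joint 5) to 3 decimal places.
axis z_4 = (0.3536,0.6124,-0.7071); lever o_n−o_4 = (0.8303,-4.5619,-6.3640)
cross product → J_v[:, 4] = (-7.1228,1.6629,-2.1213)
J_ω[:, 4] = z_4
entry J[3][4] = 0.3536

0.354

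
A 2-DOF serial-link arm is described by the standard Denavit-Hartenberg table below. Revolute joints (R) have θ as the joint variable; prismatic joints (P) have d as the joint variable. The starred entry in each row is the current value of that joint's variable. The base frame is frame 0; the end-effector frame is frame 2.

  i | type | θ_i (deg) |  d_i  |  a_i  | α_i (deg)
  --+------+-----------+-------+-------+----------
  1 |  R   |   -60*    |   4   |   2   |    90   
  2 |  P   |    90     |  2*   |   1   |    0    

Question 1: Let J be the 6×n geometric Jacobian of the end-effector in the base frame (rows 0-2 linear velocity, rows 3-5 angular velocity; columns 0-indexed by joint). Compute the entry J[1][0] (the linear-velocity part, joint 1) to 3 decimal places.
axis z_0 = ẑ; lever o_n−o_0 = (-0.7321,-2.7321,5.0000)
cross product → J_v[:, 0] = (2.7321,-0.7321,0.0000)
J_ω[:, 0] = z_0
entry J[1][0] = -0.7321

-0.732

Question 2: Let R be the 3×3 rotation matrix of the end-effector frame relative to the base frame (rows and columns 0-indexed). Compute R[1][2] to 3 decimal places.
-0.500

End-effector z-axis (col 2 of R) = (-0.8660,-0.5000,0.0000)
R[1][2] = -0.5000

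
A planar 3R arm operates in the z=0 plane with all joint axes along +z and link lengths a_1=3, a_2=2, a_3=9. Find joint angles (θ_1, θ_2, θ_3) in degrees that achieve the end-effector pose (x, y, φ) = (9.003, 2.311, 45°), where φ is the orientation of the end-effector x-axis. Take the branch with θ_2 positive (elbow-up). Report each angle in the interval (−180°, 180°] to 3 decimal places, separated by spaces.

-68.868 30.012 83.855

wrist centre = target − a_3·(cos φ, sin φ) = (2.6390, -4.0530)
cos θ_2 = (23.3910−3²−2²)/(2·3·2) = 0.8659; θ_2 = 30.0123° (elbow-up)
β = atan2(-4.0530,2.6390) = -56.9303°; ψ = atan2(1.0004,4.7318) = 11.9373°
θ_1 = β − ψ = -68.8676°
θ_3 = φ − θ_1 − θ_2 = 83.8553° (wrapped to (-180°,180°])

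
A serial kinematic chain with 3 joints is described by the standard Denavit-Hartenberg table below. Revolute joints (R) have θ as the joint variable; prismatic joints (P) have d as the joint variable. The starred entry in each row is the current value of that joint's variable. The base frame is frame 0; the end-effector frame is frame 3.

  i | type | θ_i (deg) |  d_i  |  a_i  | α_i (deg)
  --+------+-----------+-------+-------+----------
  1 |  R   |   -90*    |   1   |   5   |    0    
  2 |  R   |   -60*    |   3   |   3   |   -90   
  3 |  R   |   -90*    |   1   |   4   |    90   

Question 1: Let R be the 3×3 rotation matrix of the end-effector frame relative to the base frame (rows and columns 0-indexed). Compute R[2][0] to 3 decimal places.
End-effector x-axis (col 0 of R) = (-0.0000,0.0000,1.0000)
R[2][0] = 1.0000

1.000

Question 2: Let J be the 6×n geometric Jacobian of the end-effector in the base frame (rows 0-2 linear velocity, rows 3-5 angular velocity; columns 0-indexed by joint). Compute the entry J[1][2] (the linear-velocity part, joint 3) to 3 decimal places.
axis z_2 = (0.5000,-0.8660,0.0000); lever o_n−o_2 = (0.5000,-0.8660,4.0000)
cross product → J_v[:, 2] = (-3.4641,-2.0000,-0.0000)
J_ω[:, 2] = z_2
entry J[1][2] = -2.0000

-2.000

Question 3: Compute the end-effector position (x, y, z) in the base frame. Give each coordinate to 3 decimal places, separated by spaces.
after link 1: o_1 = (0.0000, -5.0000, 1.0000)
after link 2: o_2 = (-2.5981, -6.5000, 4.0000)
after link 3: o_3 = (-2.0981, -7.3660, 8.0000)

-2.098 -7.366 8.000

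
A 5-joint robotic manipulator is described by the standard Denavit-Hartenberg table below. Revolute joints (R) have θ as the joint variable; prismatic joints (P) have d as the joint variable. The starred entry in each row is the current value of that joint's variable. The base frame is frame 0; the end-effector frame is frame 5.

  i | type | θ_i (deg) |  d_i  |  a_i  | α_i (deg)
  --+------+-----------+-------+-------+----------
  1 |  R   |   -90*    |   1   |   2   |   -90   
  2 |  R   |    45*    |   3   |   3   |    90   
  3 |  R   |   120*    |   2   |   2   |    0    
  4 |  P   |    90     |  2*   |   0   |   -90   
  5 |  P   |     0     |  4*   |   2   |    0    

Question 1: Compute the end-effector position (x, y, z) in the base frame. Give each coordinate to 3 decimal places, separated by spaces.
after link 1: o_1 = (0.0000, -2.0000, 1.0000)
after link 2: o_2 = (3.0000, -4.1213, -1.1213)
after link 3: o_3 = (4.7321, -4.8284, 1.0000)
after link 4: o_4 = (4.7321, -6.2426, 2.4142)
after link 5: o_5 = (0.2679, -6.4321, 2.2247)

0.268 -6.432 2.225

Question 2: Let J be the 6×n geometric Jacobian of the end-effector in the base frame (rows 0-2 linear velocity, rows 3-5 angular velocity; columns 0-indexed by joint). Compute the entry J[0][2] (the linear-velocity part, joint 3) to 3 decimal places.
-0.732

axis z_2 = (0.0000,-0.7071,0.7071); lever o_n−o_2 = (-2.7321,-2.3108,3.3461)
cross product → J_v[:, 2] = (-0.7321,-1.9319,-1.9319)
J_ω[:, 2] = z_2
entry J[0][2] = -0.7321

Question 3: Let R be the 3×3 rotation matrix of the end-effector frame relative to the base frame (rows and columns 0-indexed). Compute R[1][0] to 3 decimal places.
0.612

End-effector x-axis (col 0 of R) = (-0.5000,0.6124,0.6124)
R[1][0] = 0.6124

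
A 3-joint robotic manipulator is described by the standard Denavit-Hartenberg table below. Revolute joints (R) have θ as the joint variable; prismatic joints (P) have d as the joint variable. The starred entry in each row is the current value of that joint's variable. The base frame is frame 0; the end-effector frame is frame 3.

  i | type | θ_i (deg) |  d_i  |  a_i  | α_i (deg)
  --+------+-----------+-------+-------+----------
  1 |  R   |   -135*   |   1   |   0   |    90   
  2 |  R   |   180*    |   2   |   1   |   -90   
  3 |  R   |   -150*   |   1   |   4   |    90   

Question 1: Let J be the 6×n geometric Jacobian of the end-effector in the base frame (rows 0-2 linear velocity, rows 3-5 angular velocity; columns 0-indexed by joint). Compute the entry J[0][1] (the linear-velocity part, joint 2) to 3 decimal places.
axis z_1 = (-0.7071,0.7071,0.0000); lever o_n−o_1 = (-4.5708,1.0860,-1.0000)
cross product → J_v[:, 1] = (-0.7071,-0.7071,2.4641)
J_ω[:, 1] = z_1
entry J[0][1] = -0.7071

-0.707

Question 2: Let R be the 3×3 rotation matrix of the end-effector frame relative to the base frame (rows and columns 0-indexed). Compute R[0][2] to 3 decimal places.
End-effector z-axis (col 2 of R) = (0.2588,-0.9659,-0.0000)
R[0][2] = 0.2588

0.259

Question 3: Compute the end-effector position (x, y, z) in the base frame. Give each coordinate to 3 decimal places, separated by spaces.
-4.571 1.086 0.000

after link 1: o_1 = (0.0000, 0.0000, 1.0000)
after link 2: o_2 = (-0.7071, 2.1213, 1.0000)
after link 3: o_3 = (-4.5708, 1.0860, 0.0000)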